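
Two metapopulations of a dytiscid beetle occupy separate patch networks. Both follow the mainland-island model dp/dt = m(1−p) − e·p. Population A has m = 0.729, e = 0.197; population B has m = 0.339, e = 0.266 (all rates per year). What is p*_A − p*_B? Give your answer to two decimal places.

A: p*_A = m/(m+e) = 0.729/0.9260 = 0.7873.
B: p*_B = 0.339/0.6050 = 0.5603.
p*_A − p*_B = 0.7873 − 0.5603 = 0.2269.

0.23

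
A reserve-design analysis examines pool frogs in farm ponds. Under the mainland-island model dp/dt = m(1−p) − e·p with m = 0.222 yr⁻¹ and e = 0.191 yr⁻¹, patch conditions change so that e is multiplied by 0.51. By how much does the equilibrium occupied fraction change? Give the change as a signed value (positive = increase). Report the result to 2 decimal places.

0.16

Before: p* = 0.222/(0.222+0.191) = 0.5375.
After: m = 0.222, e = 0.09741; p* = 0.222/0.3194 = 0.6950.
Δp* = 0.6950 − 0.5375 = +0.1575.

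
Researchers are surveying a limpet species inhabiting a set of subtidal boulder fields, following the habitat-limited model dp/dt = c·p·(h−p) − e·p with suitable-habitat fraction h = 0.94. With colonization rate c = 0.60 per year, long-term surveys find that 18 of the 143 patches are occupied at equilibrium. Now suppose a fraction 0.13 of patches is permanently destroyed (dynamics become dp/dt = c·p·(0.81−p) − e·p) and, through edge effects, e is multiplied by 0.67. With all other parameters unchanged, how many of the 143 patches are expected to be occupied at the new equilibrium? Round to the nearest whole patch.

38

Observed p* = 18/143 = 0.12587.
Balance c(h−p*) = e gives e = 0.60×(0.94 − 0.12587) = 0.48848.
New p* = 0.81 − e/c = 0.81 − 0.32728/0.60000 = 0.26453.
Expected occupied = 143 × 0.26453 = 37.83 ≈ 38.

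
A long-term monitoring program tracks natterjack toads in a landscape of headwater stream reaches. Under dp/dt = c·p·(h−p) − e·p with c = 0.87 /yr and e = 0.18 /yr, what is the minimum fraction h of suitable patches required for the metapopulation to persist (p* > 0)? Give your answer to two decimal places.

0.21

p* = h − e/c is positive only when h > e/c.
h_min = e/c = 0.18/0.87 = 0.2069.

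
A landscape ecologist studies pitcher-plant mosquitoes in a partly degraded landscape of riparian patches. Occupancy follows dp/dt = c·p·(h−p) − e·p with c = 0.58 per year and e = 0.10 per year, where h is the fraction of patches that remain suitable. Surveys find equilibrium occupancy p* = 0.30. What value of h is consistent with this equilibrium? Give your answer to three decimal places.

At equilibrium c(h−p*) = e, so h = p* + e/c.
h = 0.30 + 0.10/0.58 = 0.30 + 0.1724 = 0.4724.

0.472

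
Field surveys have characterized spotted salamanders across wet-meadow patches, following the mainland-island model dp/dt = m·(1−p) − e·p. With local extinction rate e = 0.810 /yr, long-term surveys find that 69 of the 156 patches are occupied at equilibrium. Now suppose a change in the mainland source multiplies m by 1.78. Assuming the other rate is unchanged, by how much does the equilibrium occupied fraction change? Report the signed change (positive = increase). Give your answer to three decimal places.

Observed p* = 69/156 = 0.44231.
Balance m(1−p*) = e·p* gives m = e·p*/(1−p*) = 0.810×0.44231/0.55769 = 0.64242.
New p* = m/(m+e) = 1.14351/(1.14351+0.81000) = 0.58536.
Δp* = 0.58536 − 0.44231 = +0.14305.

0.143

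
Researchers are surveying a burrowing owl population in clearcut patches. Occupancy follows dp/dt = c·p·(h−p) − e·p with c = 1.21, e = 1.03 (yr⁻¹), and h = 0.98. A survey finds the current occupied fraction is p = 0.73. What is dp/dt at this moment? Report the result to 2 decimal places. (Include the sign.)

-0.53

Colonization term: c·p·(h−p) = 1.21×0.73×0.2500 = 0.22082.
Extinction term: e·p = 0.75190.
dp/dt = 0.22082 − 0.75190 = -0.53107.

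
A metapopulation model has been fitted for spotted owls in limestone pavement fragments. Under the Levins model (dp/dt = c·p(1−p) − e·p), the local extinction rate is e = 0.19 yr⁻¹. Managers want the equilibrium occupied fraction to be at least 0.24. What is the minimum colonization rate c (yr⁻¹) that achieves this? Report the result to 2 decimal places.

0.25

p* = 1 − e/c ≥ 0.24 requires e/c ≤ 0.7600, i.e. c ≥ e/0.7600.
c_min = 0.19/0.7600 = 0.2500.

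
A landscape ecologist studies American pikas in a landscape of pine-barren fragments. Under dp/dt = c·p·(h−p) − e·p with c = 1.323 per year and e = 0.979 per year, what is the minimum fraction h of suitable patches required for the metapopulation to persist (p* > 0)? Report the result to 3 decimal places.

p* = h − e/c is positive only when h > e/c.
h_min = e/c = 0.979/1.323 = 0.7400.

0.740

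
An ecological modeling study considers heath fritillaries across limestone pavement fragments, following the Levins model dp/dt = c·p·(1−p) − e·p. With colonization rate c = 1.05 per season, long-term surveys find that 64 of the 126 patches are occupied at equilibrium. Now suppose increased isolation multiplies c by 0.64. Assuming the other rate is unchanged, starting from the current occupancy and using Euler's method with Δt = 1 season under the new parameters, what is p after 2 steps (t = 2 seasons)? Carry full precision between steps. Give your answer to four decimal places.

0.3628

Observed p* = 64/126 = 0.50794.
Balance c(1−p*) = e gives e = 1.05×(1 − 0.50794) = 0.51667.
Starting from p₀ = 0.50794; update p ← p + (dp/dt)·Δt with the new parameters.
p: 0.50794 → 0.41346  (Δp = -0.09448)
p: 0.41346 → 0.36281  (Δp = -0.05065)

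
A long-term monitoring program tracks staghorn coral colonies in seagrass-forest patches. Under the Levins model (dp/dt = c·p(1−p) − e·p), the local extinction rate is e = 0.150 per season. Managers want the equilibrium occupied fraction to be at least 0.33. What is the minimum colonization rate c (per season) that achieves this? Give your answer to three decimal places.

p* = 1 − e/c ≥ 0.33 requires e/c ≤ 0.6700, i.e. c ≥ e/0.6700.
c_min = 0.150/0.6700 = 0.2239.

0.224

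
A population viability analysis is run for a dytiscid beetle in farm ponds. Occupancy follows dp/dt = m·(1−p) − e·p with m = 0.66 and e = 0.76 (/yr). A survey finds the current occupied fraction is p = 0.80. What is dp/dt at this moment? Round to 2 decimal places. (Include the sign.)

-0.48

Colonization term: m·(1−p) = 0.66×0.2000 = 0.13200.
Extinction term: e·p = 0.60800.
dp/dt = 0.13200 − 0.60800 = -0.47600.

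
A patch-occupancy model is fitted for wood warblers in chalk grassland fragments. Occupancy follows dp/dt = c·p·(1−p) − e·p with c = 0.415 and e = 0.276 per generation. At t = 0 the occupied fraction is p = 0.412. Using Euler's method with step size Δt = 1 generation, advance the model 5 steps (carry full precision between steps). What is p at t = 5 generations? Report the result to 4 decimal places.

0.3668

Update rule: p ← p + [c·p·(1−p) − e·p]·Δt with Δt = 1.
  1  |  dp/dt·Δt = -0.013176  |  p_1 = 0.398824
  2  |  dp/dt·Δt = -0.010574  |  p_2 = 0.388251
  3  |  dp/dt·Δt = -0.008590  |  p_3 = 0.379661
  4  |  dp/dt·Δt = -0.007046  |  p_4 = 0.372615
  5  |  dp/dt·Δt = -0.005826  |  p_5 = 0.366789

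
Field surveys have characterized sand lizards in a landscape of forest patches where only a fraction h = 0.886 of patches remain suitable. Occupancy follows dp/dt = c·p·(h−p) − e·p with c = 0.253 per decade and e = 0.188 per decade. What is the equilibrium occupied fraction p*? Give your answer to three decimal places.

Setting dp/dt = 0 and dividing by p* gives c·(h−p*) = e.
So p* = h − e/c = 0.886 − 0.188/0.253 = 0.886 − 0.7431 = 0.1429.

0.143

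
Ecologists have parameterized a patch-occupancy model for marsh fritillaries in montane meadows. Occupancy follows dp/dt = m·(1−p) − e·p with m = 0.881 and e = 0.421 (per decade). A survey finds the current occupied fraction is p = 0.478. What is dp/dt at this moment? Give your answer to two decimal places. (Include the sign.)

0.26

Colonization term: m·(1−p) = 0.881×0.5220 = 0.45988.
Extinction term: e·p = 0.20124.
dp/dt = 0.45988 − 0.20124 = 0.25864.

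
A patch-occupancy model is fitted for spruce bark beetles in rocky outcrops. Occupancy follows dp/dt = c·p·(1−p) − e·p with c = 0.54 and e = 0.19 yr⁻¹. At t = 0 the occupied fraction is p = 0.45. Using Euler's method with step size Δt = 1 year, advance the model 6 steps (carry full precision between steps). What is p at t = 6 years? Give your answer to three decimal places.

0.624

Update rule: p ← p + [c·p·(1−p) − e·p]·Δt with Δt = 1.
p: 0.45000 → 0.49815  (Δp = +0.04815)
p: 0.49815 → 0.53850  (Δp = +0.04035)
p: 0.53850 → 0.57038  (Δp = +0.03188)
p: 0.57038 → 0.59434  (Δp = +0.02395)
p: 0.59434 → 0.61161  (Δp = +0.01727)
p: 0.61161 → 0.62368  (Δp = +0.01207)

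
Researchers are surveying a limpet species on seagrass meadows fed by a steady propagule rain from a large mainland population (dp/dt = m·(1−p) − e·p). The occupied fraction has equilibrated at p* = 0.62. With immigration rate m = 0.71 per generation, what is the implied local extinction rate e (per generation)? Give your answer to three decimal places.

0.435

At equilibrium m(1−p*) = e·p*, so e = m(1−p*)/p*.
e = 0.71 × 0.3800 / 0.62 = 0.4352.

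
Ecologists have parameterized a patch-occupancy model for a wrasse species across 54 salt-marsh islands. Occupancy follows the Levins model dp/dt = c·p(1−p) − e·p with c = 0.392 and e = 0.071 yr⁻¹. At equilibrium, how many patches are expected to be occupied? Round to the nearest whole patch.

44

p* = 1 − e/c = 1 − 0.071/0.392 = 0.8189.
Expected occupied patches = N × p* = 54 × 0.8189 = 44.22 ≈ 44.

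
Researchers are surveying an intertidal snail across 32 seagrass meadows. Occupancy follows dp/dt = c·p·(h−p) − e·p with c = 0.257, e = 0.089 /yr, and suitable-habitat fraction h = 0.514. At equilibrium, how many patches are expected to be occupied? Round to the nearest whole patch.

5

p* = h − e/c = 0.514 − 0.3463 = 0.1677.
Expected occupied patches = N × p* = 32 × 0.1677 = 5.37 ≈ 5.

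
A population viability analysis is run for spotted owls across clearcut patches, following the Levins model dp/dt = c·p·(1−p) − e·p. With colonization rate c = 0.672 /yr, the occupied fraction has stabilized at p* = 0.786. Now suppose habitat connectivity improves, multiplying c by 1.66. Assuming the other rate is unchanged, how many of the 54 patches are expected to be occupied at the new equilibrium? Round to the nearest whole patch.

47

Balance c(1−p*) = e gives e = 0.672×(1 − 0.78600) = 0.14381.
New p* = 1 − e/c = 1 − 0.14381/1.11552 = 0.87108.
Expected occupied = 54 × 0.87108 = 47.04 ≈ 47.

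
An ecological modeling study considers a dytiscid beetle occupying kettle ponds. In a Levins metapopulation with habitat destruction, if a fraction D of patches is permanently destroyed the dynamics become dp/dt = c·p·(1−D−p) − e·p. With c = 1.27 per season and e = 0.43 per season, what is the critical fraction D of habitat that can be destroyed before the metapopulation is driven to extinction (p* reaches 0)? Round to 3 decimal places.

The nontrivial equilibrium is p* = (1−D) − e/c; extinction occurs when this hits zero.
So D_crit = 1 − e/c = 1 − 0.43/1.27 = 1 − 0.3386 = 0.6614.
Note this equals the original equilibrium occupancy — the Levins extinction-debt result.

0.661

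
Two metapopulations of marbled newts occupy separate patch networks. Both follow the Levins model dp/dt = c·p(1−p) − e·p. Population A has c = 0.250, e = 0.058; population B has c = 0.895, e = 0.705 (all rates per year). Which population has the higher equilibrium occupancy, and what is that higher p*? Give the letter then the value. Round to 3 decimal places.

A, 0.768

A: p*_A = 1 − 0.058/0.250 = 0.7680.
B: p*_B = 1 − 0.705/0.895 = 0.2123.
A is higher at 0.7680.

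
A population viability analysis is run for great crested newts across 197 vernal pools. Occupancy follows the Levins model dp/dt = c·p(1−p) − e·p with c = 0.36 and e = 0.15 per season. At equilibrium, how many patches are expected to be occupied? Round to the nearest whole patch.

115

p* = 1 − e/c = 1 − 0.15/0.36 = 0.5833.
Expected occupied patches = N × p* = 197 × 0.5833 = 114.92 ≈ 115.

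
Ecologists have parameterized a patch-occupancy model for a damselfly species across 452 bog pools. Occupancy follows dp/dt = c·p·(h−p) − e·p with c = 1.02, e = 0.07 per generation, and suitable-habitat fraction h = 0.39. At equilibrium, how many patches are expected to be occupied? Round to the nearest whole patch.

145

p* = h − e/c = 0.39 − 0.0686 = 0.3214.
Expected occupied patches = N × p* = 452 × 0.3214 = 145.26 ≈ 145.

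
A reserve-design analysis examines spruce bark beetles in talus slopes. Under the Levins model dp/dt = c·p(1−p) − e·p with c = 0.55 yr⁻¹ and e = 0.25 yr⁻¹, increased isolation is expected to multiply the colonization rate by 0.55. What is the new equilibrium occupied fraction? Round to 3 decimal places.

Before: p* = 1 − 0.25/0.55 = 0.5455.
After the change, c = 0.3025, e = 0.25, so p* = 1 − 0.25/0.3025 = 0.1736.

0.174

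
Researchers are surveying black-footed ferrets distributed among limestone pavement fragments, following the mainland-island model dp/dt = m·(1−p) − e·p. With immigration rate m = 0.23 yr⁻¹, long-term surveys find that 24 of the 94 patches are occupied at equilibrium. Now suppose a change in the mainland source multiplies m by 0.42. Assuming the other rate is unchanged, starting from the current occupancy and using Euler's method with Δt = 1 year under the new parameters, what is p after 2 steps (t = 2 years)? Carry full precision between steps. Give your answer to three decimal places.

Observed p* = 24/94 = 0.25532.
Balance m(1−p*) = e·p* gives e = m(1−p*)/p* = 0.23×0.74468/0.25532 = 0.67083.
Starting from p₀ = 0.25532; update p ← p + (dp/dt)·Δt with the new parameters.
step 1: Δp = -0.09934, p = 0.15598
step 2: Δp = -0.02310, p = 0.13288

0.133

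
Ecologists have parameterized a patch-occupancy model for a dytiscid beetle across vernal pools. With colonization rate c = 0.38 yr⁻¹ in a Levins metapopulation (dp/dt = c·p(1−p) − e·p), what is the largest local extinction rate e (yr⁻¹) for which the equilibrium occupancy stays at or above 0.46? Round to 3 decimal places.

1 − e/c ≥ 0.46 ⇒ e ≤ c(1 − 0.46) = 0.38 × 0.5400.
e_max = 0.2052.

0.205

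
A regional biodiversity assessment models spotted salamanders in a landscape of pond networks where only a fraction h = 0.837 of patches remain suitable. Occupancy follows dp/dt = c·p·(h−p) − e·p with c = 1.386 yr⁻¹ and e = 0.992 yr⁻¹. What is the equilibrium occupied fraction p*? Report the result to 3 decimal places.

Setting dp/dt = 0 and dividing by p* gives c·(h−p*) = e.
So p* = h − e/c = 0.837 − 0.992/1.386 = 0.837 − 0.7157 = 0.1213.

0.121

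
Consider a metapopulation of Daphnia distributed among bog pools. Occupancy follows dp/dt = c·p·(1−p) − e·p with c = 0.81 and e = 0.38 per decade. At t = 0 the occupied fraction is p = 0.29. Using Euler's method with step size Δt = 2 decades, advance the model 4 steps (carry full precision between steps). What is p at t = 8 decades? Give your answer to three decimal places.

Update rule: p ← p + [c·p·(1−p) − e·p]·Δt with Δt = 2.
p: 0.29000 → 0.40316  (Δp = +0.11316)
p: 0.40316 → 0.48656  (Δp = +0.08341)
p: 0.48656 → 0.52148  (Δp = +0.03492)
p: 0.52148 → 0.52941  (Δp = +0.00793)

0.529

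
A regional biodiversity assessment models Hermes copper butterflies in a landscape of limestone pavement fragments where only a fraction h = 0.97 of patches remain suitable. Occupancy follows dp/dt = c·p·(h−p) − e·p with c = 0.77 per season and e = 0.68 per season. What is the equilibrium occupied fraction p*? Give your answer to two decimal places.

Setting dp/dt = 0 and dividing by p* gives c·(h−p*) = e.
So p* = h − e/c = 0.97 − 0.68/0.77 = 0.97 − 0.8831 = 0.0869.

0.09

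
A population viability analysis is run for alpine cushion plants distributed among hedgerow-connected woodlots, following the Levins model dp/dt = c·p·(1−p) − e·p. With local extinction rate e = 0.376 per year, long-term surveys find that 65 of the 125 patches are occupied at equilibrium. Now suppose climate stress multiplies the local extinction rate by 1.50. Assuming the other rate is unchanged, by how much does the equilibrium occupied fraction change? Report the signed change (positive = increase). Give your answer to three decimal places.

-0.240

Observed p* = 65/125 = 0.52000.
Balance c(1−p*) = e gives c = e/(1 − 0.52000) = 0.376/0.48000 = 0.78333.
New p* = 1 − e/c = 1 − 0.56400/0.78333 = 0.28000.
Δp* = 0.28000 − 0.52000 = -0.24000.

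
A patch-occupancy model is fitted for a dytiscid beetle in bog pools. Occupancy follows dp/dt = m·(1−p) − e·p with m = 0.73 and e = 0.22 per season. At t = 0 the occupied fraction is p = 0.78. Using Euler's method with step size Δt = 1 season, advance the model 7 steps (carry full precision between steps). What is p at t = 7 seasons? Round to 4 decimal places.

0.7684

Update rule: p ← p + [m·(1−p) − e·p]·Δt with Δt = 1.
p: 0.78000 → 0.76900  (Δp = -0.01100)
p: 0.76900 → 0.76845  (Δp = -0.00055)
p: 0.76845 → 0.76842  (Δp = -0.00003)
p: 0.76842 → 0.76842  (Δp = -0.00000)
p: 0.76842 → 0.76842  (Δp = -0.00000)
p: 0.76842 → 0.76842  (Δp = -0.00000)
p: 0.76842 → 0.76842  (Δp = -0.00000)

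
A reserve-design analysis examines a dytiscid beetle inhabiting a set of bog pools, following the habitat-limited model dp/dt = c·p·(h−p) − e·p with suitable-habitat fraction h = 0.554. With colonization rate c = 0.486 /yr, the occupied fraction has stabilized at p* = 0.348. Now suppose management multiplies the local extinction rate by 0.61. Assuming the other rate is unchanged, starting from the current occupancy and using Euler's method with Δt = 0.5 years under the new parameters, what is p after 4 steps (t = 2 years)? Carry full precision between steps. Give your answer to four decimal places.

0.3725

Balance c(h−p*) = e gives e = 0.486×(0.554 − 0.34800) = 0.10012.
Starting from p₀ = 0.34800; update p ← p + (dp/dt)·Δt with the new parameters.
p: 0.34800 → 0.35479  (Δp = +0.00679)
p: 0.35479 → 0.36113  (Δp = +0.00634)
p: 0.36113 → 0.36703  (Δp = +0.00590)
p: 0.36703 → 0.37250  (Δp = +0.00547)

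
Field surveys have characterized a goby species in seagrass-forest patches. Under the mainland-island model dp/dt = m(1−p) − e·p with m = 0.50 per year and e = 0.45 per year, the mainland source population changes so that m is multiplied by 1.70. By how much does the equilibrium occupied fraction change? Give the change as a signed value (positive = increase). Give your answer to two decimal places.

Before: p* = 0.50/(0.50+0.45) = 0.5263.
After: m = 0.85, e = 0.45; p* = 0.85/1.3000 = 0.6538.
Δp* = 0.6538 − 0.5263 = +0.1275.

0.13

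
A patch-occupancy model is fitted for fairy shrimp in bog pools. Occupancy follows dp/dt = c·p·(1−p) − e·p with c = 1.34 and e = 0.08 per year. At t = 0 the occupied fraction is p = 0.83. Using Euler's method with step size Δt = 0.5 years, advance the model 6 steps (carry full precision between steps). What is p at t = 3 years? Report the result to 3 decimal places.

0.940

Update rule: p ← p + [c·p·(1−p) − e·p]·Δt with Δt = 0.5.
  1  |  dp/dt·Δt = +0.061337  |  p_1 = 0.891337
  2  |  dp/dt·Δt = +0.029240  |  p_2 = 0.920577
  3  |  dp/dt·Δt = +0.012164  |  p_3 = 0.932741
  4  |  dp/dt·Δt = +0.004723  |  p_4 = 0.937464
  5  |  dp/dt·Δt = +0.001780  |  p_5 = 0.939244
  6  |  dp/dt·Δt = +0.000663  |  p_6 = 0.939908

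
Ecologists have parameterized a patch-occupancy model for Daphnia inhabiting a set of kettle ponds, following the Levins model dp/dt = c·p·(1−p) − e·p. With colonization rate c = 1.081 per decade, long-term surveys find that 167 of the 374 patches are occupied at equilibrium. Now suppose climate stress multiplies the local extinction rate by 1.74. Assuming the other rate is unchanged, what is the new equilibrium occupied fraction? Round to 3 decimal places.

0.037

Observed p* = 167/374 = 0.44652.
Balance c(1−p*) = e gives e = 1.081×(1 − 0.44652) = 0.59831.
New p* = 1 − e/c = 1 − 1.04106/1.08100 = 0.03695.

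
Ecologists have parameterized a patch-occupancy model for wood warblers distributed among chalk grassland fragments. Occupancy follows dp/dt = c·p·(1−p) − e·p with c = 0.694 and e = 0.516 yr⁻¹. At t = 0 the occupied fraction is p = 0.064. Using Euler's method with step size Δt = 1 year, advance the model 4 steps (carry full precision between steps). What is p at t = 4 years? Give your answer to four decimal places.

0.1022

Update rule: p ← p + [c·p·(1−p) − e·p]·Δt with Δt = 1.
t = 1: p = 0.06400 + (+0.00855) = 0.07255
t = 2: p = 0.07255 + (+0.00926) = 0.08181
t = 3: p = 0.08181 + (+0.00992) = 0.09173
t = 4: p = 0.09173 + (+0.01049) = 0.10222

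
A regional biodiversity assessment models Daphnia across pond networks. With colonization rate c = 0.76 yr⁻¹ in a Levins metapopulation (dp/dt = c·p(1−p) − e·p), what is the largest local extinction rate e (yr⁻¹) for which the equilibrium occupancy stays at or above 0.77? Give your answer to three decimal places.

1 − e/c ≥ 0.77 ⇒ e ≤ c(1 − 0.77) = 0.76 × 0.2300.
e_max = 0.1748.

0.175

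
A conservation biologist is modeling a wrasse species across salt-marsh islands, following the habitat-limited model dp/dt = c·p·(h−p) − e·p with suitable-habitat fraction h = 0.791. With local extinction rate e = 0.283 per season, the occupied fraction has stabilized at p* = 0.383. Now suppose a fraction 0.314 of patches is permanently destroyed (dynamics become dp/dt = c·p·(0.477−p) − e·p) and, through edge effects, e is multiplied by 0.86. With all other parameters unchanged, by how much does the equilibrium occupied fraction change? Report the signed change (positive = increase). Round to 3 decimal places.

-0.257

Balance c(h−p*) = e gives c = e/(0.791 − 0.38300) = 0.283/0.40800 = 0.69363.
New p* = 0.477 − e/c = 0.477 − 0.24338/0.69363 = 0.12612.
Δp* = 0.12612 − 0.38300 = -0.25688.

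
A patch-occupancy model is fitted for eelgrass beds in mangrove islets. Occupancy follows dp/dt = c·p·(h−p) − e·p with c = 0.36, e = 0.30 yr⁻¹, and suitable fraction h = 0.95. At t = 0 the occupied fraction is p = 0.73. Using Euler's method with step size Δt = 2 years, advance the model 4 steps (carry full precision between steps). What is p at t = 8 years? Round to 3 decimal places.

0.243

Update rule: p ← p + [c·p·(h−p) − e·p]·Δt with Δt = 2.
t = 2: p = 0.73000 + (-0.32237) = 0.40763
t = 4: p = 0.40763 + (-0.08540) = 0.32224
t = 6: p = 0.32224 + (-0.04769) = 0.27454
t = 8: p = 0.27454 + (-0.03121) = 0.24333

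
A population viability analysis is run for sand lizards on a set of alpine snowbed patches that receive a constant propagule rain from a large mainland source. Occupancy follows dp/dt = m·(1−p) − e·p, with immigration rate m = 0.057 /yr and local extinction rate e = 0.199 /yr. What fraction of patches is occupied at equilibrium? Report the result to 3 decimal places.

Setting dp/dt = 0: m − m·p* = e·p*, so m = (m+e)·p*.
p* = m/(m+e) = 0.057/(0.057+0.199) = 0.057/0.2560 = 0.2227.

0.223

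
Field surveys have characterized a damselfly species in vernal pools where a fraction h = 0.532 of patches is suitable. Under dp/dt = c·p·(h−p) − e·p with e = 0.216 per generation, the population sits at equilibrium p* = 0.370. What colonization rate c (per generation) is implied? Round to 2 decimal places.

At equilibrium c(h−p*) = e, so c = e/(h−p*).
c = 0.216/(0.532 − 0.370) = 0.216/0.1620 = 1.3333.

1.33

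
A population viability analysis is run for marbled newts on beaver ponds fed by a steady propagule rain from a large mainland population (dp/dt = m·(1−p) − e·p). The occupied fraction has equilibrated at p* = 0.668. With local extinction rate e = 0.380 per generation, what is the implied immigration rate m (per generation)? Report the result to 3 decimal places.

0.765

At equilibrium m(1−p*) = e·p*, so m = e·p*/(1−p*).
m = 0.380 × 0.668 / 0.3320 = 0.2538/0.3320 = 0.7646.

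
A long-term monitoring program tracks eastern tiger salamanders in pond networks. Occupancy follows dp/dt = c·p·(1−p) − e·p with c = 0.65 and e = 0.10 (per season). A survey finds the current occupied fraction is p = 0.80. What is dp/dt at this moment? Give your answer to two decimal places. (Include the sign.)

Colonization term: c·p·(1−p) = 0.65×0.80×0.2000 = 0.10400.
Extinction term: e·p = 0.08000.
dp/dt = 0.10400 − 0.08000 = 0.02400.

0.02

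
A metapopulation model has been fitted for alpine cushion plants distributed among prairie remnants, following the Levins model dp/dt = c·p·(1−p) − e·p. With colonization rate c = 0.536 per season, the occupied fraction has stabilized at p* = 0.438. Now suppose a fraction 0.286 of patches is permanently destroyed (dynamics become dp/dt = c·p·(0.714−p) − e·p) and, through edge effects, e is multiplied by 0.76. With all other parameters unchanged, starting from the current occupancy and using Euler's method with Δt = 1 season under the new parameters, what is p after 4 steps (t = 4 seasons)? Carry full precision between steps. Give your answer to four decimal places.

Balance c(1−p*) = e gives e = 0.536×(1 − 0.43800) = 0.30123.
Starting from p₀ = 0.43800; update p ← p + (dp/dt)·Δt with the new parameters.
p: 0.43800 → 0.40252  (Δp = -0.03548)
p: 0.40252 → 0.37757  (Δp = -0.02495)
p: 0.37757 → 0.35922  (Δp = -0.01835)
p: 0.35922 → 0.34529  (Δp = -0.01393)

0.3453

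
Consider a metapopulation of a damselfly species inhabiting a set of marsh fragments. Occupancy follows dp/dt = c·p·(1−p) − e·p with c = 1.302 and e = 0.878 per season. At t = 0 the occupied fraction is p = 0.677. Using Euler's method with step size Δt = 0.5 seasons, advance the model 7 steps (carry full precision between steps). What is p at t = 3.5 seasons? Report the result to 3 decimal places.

Update rule: p ← p + [c·p·(1−p) − e·p]·Δt with Δt = 0.5.
step 1: Δp = -0.15485, p = 0.52215
step 2: Δp = -0.06679, p = 0.45536
step 3: Δp = -0.03845, p = 0.41691
step 4: Δp = -0.02477, p = 0.39214
step 5: Δp = -0.01697, p = 0.37517
step 6: Δp = -0.01209, p = 0.36307
step 7: Δp = -0.00885, p = 0.35423

0.354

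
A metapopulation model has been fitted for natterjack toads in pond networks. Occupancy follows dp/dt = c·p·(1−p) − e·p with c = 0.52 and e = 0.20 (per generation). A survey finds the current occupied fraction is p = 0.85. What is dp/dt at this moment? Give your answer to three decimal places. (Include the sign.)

Colonization term: c·p·(1−p) = 0.52×0.85×0.1500 = 0.06630.
Extinction term: e·p = 0.17000.
dp/dt = 0.06630 − 0.17000 = -0.10370.

-0.104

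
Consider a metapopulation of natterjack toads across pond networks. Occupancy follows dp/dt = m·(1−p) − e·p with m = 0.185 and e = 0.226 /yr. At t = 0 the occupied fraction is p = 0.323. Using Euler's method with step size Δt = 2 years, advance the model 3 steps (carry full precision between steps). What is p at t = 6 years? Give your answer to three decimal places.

0.449

Update rule: p ← p + [m·(1−p) − e·p]·Δt with Δt = 2.
step 1: Δp = +0.10449, p = 0.42749
step 2: Δp = +0.01860, p = 0.44609
step 3: Δp = +0.00331, p = 0.44940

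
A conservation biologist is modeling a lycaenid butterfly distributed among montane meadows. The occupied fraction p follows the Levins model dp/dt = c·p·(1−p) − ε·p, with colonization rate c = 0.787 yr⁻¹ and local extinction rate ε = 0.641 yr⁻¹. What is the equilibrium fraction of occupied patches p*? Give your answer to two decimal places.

Setting dp/dt = 0 and dividing through by p* gives c·(1−p*) = ε.
So p* = 1 − ε/c = 1 − 0.641/0.787 = 1 − 0.8145 = 0.1855.

0.19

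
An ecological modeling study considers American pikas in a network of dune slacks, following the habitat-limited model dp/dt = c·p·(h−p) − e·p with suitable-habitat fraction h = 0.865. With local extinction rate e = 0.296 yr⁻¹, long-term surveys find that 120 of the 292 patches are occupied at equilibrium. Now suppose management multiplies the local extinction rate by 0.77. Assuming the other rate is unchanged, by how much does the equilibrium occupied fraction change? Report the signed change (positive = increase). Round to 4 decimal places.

Observed p* = 120/292 = 0.41096.
Balance c(h−p*) = e gives c = e/(0.865 − 0.41096) = 0.296/0.45404 = 0.65192.
New p* = 0.865 − e/c = 0.865 − 0.22792/0.65192 = 0.51539.
Δp* = 0.51539 − 0.41096 = +0.10443.

0.1044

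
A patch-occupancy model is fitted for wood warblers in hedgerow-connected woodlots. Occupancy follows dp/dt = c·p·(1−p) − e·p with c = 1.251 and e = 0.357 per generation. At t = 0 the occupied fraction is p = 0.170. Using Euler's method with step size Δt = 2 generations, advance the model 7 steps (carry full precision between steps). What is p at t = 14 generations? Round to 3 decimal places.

0.714

Update rule: p ← p + [c·p·(1−p) − e·p]·Δt with Δt = 2.
step 1: Δp = +0.23165, p = 0.40165
step 2: Δp = +0.31452, p = 0.71617
step 3: Δp = -0.00277, p = 0.71341
step 4: Δp = +0.00218, p = 0.71559
step 5: Δp = -0.00172, p = 0.71387
step 6: Δp = +0.00135, p = 0.71522
step 7: Δp = -0.00107, p = 0.71416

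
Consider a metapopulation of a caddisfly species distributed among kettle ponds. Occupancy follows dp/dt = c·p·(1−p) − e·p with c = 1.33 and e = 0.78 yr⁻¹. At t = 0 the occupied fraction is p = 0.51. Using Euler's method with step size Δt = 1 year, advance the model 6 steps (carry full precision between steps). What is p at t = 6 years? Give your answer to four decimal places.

Update rule: p ← p + [c·p·(1−p) − e·p]·Δt with Δt = 1.
step 1: Δp = -0.06543, p = 0.44457
step 2: Δp = -0.01835, p = 0.42622
step 3: Δp = -0.00719, p = 0.41903
step 4: Δp = -0.00306, p = 0.41597
step 5: Δp = -0.00135, p = 0.41462
step 6: Δp = -0.00060, p = 0.41402

0.4140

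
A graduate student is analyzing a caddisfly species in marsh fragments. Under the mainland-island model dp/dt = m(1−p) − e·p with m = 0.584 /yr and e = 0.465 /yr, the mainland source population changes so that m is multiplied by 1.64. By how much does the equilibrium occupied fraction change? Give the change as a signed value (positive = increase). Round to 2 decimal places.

Before: p* = 0.584/(0.584+0.465) = 0.5567.
After: m = 0.95776, e = 0.465; p* = 0.95776/1.4228 = 0.6732.
Δp* = 0.6732 − 0.5567 = +0.1164.

0.12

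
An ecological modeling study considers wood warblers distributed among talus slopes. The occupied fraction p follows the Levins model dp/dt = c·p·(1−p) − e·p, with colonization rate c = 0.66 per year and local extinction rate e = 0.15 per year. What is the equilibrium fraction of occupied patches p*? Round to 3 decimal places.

Setting dp/dt = 0 and dividing through by p* gives c·(1−p*) = e.
So p* = 1 − e/c = 1 − 0.15/0.66 = 1 − 0.2273 = 0.7727.

0.773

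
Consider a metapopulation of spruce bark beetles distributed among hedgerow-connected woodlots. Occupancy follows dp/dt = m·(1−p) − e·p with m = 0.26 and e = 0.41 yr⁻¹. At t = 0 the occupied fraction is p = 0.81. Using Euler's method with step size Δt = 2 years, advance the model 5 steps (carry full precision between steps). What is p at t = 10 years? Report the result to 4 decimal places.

Update rule: p ← p + [m·(1−p) − e·p]·Δt with Δt = 2.
p: 0.81000 → 0.24460  (Δp = -0.56540)
p: 0.24460 → 0.43684  (Δp = +0.19224)
p: 0.43684 → 0.37148  (Δp = -0.06536)
p: 0.37148 → 0.39370  (Δp = +0.02222)
p: 0.39370 → 0.38614  (Δp = -0.00756)

0.3861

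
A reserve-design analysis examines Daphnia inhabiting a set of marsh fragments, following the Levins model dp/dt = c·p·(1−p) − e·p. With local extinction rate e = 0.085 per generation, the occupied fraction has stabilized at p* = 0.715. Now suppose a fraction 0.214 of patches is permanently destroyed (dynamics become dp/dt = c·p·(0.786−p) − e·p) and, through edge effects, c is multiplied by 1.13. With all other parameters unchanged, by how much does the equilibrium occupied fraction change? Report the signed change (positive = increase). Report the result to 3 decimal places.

Balance c(1−p*) = e gives c = e/(1 − 0.71500) = 0.085/0.28500 = 0.29825.
New p* = 0.786 − e/c = 0.786 − 0.08500/0.33702 = 0.53379.
Δp* = 0.53379 − 0.71500 = -0.18121.

-0.181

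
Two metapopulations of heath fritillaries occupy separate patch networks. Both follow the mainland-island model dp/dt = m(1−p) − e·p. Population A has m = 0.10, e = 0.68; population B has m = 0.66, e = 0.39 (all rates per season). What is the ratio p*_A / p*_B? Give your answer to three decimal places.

A: p*_A = m/(m+e) = 0.10/0.7800 = 0.1282.
B: p*_B = 0.66/1.0500 = 0.6286.
p*_A / p*_B = 0.1282/0.6286 = 0.2040.

0.204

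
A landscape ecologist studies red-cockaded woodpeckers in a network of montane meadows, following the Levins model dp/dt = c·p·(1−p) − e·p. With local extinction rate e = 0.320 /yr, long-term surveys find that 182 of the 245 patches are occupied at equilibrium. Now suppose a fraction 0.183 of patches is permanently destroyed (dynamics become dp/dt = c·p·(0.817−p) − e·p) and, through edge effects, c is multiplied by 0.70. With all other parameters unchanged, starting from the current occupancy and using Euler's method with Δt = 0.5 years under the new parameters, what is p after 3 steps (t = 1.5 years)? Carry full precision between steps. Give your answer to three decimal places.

Observed p* = 182/245 = 0.74286.
Balance c(1−p*) = e gives c = e/(1 − 0.74286) = 0.320/0.25714 = 1.24444.
Starting from p₀ = 0.74286; update p ← p + (dp/dt)·Δt with the new parameters.
t = 0.5: p = 0.74286 + (-0.09487) = 0.64799
t = 1: p = 0.64799 + (-0.05598) = 0.59201
t = 1.5: p = 0.59201 + (-0.03671) = 0.55530

0.555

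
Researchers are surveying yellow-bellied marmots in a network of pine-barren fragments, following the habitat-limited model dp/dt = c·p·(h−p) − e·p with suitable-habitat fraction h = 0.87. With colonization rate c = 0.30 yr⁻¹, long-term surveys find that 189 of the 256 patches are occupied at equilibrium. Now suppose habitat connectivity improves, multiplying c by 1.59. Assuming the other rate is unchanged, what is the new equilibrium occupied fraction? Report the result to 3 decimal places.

0.787

Observed p* = 189/256 = 0.73828.
Balance c(h−p*) = e gives e = 0.30×(0.87 − 0.73828) = 0.03952.
New p* = 0.87 − e/c = 0.87 − 0.03952/0.47700 = 0.78715.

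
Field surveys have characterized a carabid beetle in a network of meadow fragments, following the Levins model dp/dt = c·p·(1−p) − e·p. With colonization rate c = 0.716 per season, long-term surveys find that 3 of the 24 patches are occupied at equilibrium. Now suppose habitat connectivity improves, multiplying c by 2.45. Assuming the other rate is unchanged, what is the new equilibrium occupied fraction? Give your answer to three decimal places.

0.643

Observed p* = 3/24 = 0.12500.
Balance c(1−p*) = e gives e = 0.716×(1 − 0.12500) = 0.62650.
New p* = 1 − e/c = 1 − 0.62650/1.75420 = 0.64286.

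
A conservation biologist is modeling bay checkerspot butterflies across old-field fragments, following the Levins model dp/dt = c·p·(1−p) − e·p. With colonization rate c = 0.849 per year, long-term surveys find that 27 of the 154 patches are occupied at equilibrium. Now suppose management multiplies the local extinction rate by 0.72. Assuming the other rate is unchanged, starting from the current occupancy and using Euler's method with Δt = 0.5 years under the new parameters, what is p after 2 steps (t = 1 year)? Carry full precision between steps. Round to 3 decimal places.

Observed p* = 27/154 = 0.17532.
Balance c(1−p*) = e gives e = 0.849×(1 − 0.17532) = 0.70015.
Starting from p₀ = 0.17532; update p ← p + (dp/dt)·Δt with the new parameters.
p: 0.17532 → 0.19251  (Δp = +0.01719)
p: 0.19251 → 0.20998  (Δp = +0.01747)

0.210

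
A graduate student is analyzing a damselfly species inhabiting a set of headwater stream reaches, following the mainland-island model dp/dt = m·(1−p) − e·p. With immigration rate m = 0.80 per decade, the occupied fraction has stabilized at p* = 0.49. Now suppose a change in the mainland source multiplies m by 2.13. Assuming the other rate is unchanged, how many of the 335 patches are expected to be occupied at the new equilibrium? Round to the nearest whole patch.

Balance m(1−p*) = e·p* gives e = m(1−p*)/p* = 0.80×0.51000/0.49000 = 0.83265.
New p* = m/(m+e) = 1.70400/(1.70400+0.83265) = 0.67175.
Expected occupied = 335 × 0.67175 = 225.04 ≈ 225.

225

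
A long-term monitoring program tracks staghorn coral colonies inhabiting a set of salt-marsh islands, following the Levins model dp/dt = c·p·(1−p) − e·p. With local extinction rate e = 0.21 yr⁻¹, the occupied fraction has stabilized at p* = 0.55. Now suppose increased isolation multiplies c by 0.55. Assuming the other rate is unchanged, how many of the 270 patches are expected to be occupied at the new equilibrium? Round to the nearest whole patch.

Balance c(1−p*) = e gives c = e/(1 − 0.55000) = 0.21/0.45000 = 0.46667.
New p* = 1 − e/c = 1 − 0.21000/0.25667 = 0.18183.
Expected occupied = 270 × 0.18183 = 49.09 ≈ 49.

49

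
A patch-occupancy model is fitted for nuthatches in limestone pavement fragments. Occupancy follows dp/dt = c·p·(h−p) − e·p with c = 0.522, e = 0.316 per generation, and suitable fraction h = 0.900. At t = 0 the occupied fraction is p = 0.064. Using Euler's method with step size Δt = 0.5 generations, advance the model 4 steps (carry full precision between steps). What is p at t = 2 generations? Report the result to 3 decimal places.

0.080

Update rule: p ← p + [c·p·(h−p) − e·p]·Δt with Δt = 0.5.
t = 0.5: p = 0.06400 + (+0.00385) = 0.06785
t = 1: p = 0.06785 + (+0.00402) = 0.07187
t = 1.5: p = 0.07187 + (+0.00418) = 0.07605
t = 2: p = 0.07605 + (+0.00434) = 0.08039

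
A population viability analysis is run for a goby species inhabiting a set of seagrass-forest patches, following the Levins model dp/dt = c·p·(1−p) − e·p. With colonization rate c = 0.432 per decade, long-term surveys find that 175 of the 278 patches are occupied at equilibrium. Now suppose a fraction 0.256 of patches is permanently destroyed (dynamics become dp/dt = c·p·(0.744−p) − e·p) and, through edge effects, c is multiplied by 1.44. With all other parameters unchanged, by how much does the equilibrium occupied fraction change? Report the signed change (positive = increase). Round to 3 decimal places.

Observed p* = 175/278 = 0.62950.
Balance c(1−p*) = e gives e = 0.432×(1 − 0.62950) = 0.16006.
New p* = 0.744 − e/c = 0.744 − 0.16006/0.62208 = 0.48670.
Δp* = 0.48670 − 0.62950 = -0.14280.

-0.143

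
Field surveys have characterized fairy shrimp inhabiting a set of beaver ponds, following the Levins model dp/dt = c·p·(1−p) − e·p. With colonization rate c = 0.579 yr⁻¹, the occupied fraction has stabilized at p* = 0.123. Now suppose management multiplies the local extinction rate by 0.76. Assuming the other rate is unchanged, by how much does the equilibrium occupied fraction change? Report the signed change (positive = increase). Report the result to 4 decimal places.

0.2105

Balance c(1−p*) = e gives e = 0.579×(1 − 0.12300) = 0.50778.
New p* = 1 − e/c = 1 − 0.38591/0.57900 = 0.33349.
Δp* = 0.33349 − 0.12300 = +0.21049.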